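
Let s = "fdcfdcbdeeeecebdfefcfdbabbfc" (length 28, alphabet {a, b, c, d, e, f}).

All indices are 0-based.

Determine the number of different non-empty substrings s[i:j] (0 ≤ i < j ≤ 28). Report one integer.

373

rank→(start, suffix):
  0 → (23, 'abbfc')
  1 → (22, 'babbfc')
  2 → (24, 'bbfc')
  3 → (6, 'bdeeeecebdfefcfdbabbfc')
  4 → (14, 'bdfefcfdbabbfc')
  5 → (25, 'bfc')
  6 → (27, 'c')
  7 → (5, 'cbdeeeecebdfefcfdbabbfc')
  8 → (12, 'cebdfefcfdbabbfc')
  9 → (19, 'cfdbabbfc')
  10 → (2, 'cfdcbdeeeecebdfefcfdbabbfc')
  11 → (21, 'dbabbfc')
  12 → (4, 'dcbdeeeecebdfefcfdbabbfc')
  13 → (1, 'dcfdcbdeeeecebdfefcfdbabbfc')
  14 → (7, 'deeeecebdfefcfdbabbfc')
  15 → (15, 'dfefcfdbabbfc')
  16 → (13, 'ebdfefcfdbabbfc')
  17 → (11, 'ecebdfefcfdbabbfc')
  18 → (10, 'eecebdfefcfdbabbfc')
  19 → (9, 'eeecebdfefcfdbabbfc')
  20 → (8, 'eeeecebdfefcfdbabbfc')
  21 → (17, 'efcfdbabbfc')
  22 → (26, 'fc')
  23 → (18, 'fcfdbabbfc')
  24 → (20, 'fdbabbfc')
  25 → (3, 'fdcbdeeeecebdfefcfdbabbfc')
  26 → (0, 'fdcfdcbdeeeecebdfefcfdbabbfc')
  27 → (16, 'fefcfdbabbfc')

SA = [23, 22, 24, 6, 14, 25, 27, 5, 12, 19, 2, 21, 4, 1, 7, 15, 13, 11, 10, 9, 8, 17, 26, 18, 20, 3, 0, 16]
i: (SA[i-1],SA[i]) lcp shared
  1: (23,22) 0 ''
  2: (22,24) 1 'b'
  3: (24,6) 1 'b'
  4: (6,14) 2 'bd'
  5: (14,25) 1 'b'
  6: (25,27) 0 ''
  7: (27,5) 1 'c'
  8: (5,12) 1 'c'
  9: (12,19) 1 'c'
  10: (19,2) 3 'cfd'
  11: (2,21) 0 ''
  12: (21,4) 1 'd'
  13: (4,1) 2 'dc'
  14: (1,7) 1 'd'
  15: (7,15) 1 'd'
  16: (15,13) 0 ''
  17: (13,11) 1 'e'
  18: (11,10) 1 'e'
  19: (10,9) 2 'ee'
  20: (9,8) 3 'eee'
  21: (8,17) 1 'e'
  22: (17,26) 0 ''
  23: (26,18) 2 'fc'
  24: (18,20) 1 'f'
  25: (20,3) 2 'fd'
  26: (3,0) 3 'fdc'
  27: (0,16) 1 'f'

n(n+1)/2 = 28·29/2 = 406
Σ LCP = 0 + 0 + 1 + 1 + 2 + 1 + 0 + 1 + 1 + 1 + 3 + 0 + 1 + 2 + 1 + 1 + 0 + 1 + 1 + 2 + 3 + 1 + 0 + 2 + 1 + 2 + 3 + 1 = 33
distinct = 406 − 33 = 373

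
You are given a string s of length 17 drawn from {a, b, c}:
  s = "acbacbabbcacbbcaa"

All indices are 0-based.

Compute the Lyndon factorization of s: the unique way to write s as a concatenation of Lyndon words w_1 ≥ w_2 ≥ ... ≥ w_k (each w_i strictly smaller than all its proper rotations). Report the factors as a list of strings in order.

emit factor 1: 'acb' (i=0, period=3)
emit factor 2: 'acb' (i=3, period=3)
emit factor 3: 'abbcacbbc' (i=6, period=9)
emit factor 4: 'a' (i=15, period=1)
emit factor 5: 'a' (i=16, period=1)

["acb", "acb", "abbcacbbc", "a", "a"]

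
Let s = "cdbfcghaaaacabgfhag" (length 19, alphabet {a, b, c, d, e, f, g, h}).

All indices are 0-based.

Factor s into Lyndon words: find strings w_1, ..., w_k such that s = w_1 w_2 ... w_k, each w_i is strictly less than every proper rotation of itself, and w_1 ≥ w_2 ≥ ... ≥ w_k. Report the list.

emit factor 1: 'cd' (i=0, period=2)
emit factor 2: 'bfcgh' (i=2, period=5)
emit factor 3: 'aaaacabgfhag' (i=7, period=12)

["cd", "bfcgh", "aaaacabgfhag"]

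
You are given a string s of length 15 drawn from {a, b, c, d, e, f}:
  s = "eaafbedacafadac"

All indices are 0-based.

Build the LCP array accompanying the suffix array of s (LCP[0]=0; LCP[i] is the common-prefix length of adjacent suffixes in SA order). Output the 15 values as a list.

[0, 1, 2, 1, 1, 2, 0, 0, 1, 0, 3, 0, 1, 0, 1]

rank→(start, suffix):
  0 → (1, 'aafbedacafadac')
  1 → (13, 'ac')
  2 → (7, 'acafadac')
  3 → (11, 'adac')
  4 → (9, 'afadac')
  5 → (2, 'afbedacafadac')
  6 → (4, 'bedacafadac')
  7 → (14, 'c')
  8 → (8, 'cafadac')
  9 → (12, 'dac')
  10 → (6, 'dacafadac')
  11 → (0, 'eaafbedacafadac')
  12 → (5, 'edacafadac')
  13 → (10, 'fadac')
  14 → (3, 'fbedacafadac')

SA = [1, 13, 7, 11, 9, 2, 4, 14, 8, 12, 6, 0, 5, 10, 3]
[i] adj suffixes → lcp
  [1] 1/13 → 1 ('a')
  [2] 13/7 → 2 ('ac')
  [3] 7/11 → 1 ('a')
  [4] 11/9 → 1 ('a')
  [5] 9/2 → 2 ('af')
  [6] 2/4 → 0 ('')
  [7] 4/14 → 0 ('')
  [8] 14/8 → 1 ('c')
  [9] 8/12 → 0 ('')
  [10] 12/6 → 3 ('dac')
  [11] 6/0 → 0 ('')
  [12] 0/5 → 1 ('e')
  [13] 5/10 → 0 ('')
  [14] 10/3 → 1 ('f')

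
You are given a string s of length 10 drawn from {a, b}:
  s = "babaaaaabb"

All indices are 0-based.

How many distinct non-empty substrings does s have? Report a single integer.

39

rank | idx | suffix
   0 |   3 | aaaaabb
   1 |   4 | aaaabb
   2 |   5 | aaabb
   3 |   6 | aabb
   4 |   1 | abaaaaabb
   5 |   7 | abb
   6 |   9 | b
   7 |   2 | baaaaabb
   8 |   0 | babaaaaabb
   9 |   8 | bb

SA = [3, 4, 5, 6, 1, 7, 9, 2, 0, 8]
[i] adj suffixes → lcp
  [1] 3/4 → 4 ('aaaa')
  [2] 4/5 → 3 ('aaa')
  [3] 5/6 → 2 ('aa')
  [4] 6/1 → 1 ('a')
  [5] 1/7 → 2 ('ab')
  [6] 7/9 → 0 ('')
  [7] 9/2 → 1 ('b')
  [8] 2/0 → 2 ('ba')
  [9] 0/8 → 1 ('b')

n(n+1)/2 = 10·11/2 = 55
Σ LCP = 0 + 4 + 3 + 2 + 1 + 2 + 0 + 1 + 2 + 1 = 16
distinct = 55 − 16 = 39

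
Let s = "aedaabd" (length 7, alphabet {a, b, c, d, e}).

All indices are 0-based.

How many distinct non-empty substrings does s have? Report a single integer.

sorted suffixes:
  #0 SA[0]=3  'aabd'
  #1 SA[1]=4  'abd'
  #2 SA[2]=0  'aedaabd'
  #3 SA[3]=5  'bd'
  #4 SA[4]=6  'd'
  #5 SA[5]=2  'daabd'
  #6 SA[6]=1  'edaabd'

SA = [3, 4, 0, 5, 6, 2, 1]
[i] adj suffixes → lcp
  [1] 3/4 → 1 ('a')
  [2] 4/0 → 1 ('a')
  [3] 0/5 → 0 ('')
  [4] 5/6 → 0 ('')
  [5] 6/2 → 1 ('d')
  [6] 2/1 → 0 ('')

n(n+1)/2 = 7·8/2 = 28
Σ LCP = 0 + 1 + 1 + 0 + 0 + 1 + 0 = 3
distinct = 28 − 3 = 25

25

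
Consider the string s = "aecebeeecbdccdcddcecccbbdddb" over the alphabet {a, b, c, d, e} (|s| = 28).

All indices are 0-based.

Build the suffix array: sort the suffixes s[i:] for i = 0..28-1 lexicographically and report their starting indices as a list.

[0, 27, 22, 9, 23, 4, 21, 8, 20, 19, 11, 12, 14, 2, 17, 26, 10, 13, 16, 25, 15, 24, 3, 7, 18, 1, 6, 5]

sorted suffixes:
  #0 SA[0]=0  'aecebeeecbdccdcddcecccbbdddb'
  #1 SA[1]=27  'b'
  #2 SA[2]=22  'bbdddb'
  #3 SA[3]=9  'bdccdcddcecccbbdddb'
  #4 SA[4]=23  'bdddb'
  #5 SA[5]=4  'beeecbdccdcddcecccbbdddb'
  #6 SA[6]=21  'cbbdddb'
  #7 SA[7]=8  'cbdccdcddcecccbbdddb'
  #8 SA[8]=20  'ccbbdddb'
  #9 SA[9]=19  'cccbbdddb'
  #10 SA[10]=11  'ccdcddcecccbbdddb'
  #11 SA[11]=12  'cdcddcecccbbdddb'
  #12 SA[12]=14  'cddcecccbbdddb'
  #13 SA[13]=2  'cebeeecbdccdcddcecccbbdddb'
  #14 SA[14]=17  'cecccbbdddb'
  #15 SA[15]=26  'db'
  #16 SA[16]=10  'dccdcddcecccbbdddb'
  #17 SA[17]=13  'dcddcecccbbdddb'
  #18 SA[18]=16  'dcecccbbdddb'
  #19 SA[19]=25  'ddb'
  #20 SA[20]=15  'ddcecccbbdddb'
  #21 SA[21]=24  'dddb'
  #22 SA[22]=3  'ebeeecbdccdcddcecccbbdddb'
  #23 SA[23]=7  'ecbdccdcddcecccbbdddb'
  #24 SA[24]=18  'ecccbbdddb'
  #25 SA[25]=1  'ecebeeecbdccdcddcecccbbdddb'
  #26 SA[26]=6  'eecbdccdcddcecccbbdddb'
  #27 SA[27]=5  'eeecbdccdcddcecccbbdddb'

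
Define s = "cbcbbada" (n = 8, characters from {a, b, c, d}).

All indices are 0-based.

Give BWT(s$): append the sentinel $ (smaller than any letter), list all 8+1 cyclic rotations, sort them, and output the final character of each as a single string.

adbbccb$a

rank  rotation   last
    0  $cbcbbada  a
    1  a$cbcbbad  d
    2  ada$cbcbb  b
    3  bada$cbcb  b
    4  bbada$cbc  c
    5  bcbbada$c  c
    6  cbbada$cb  b
    7  cbcbbada$  $
    8  da$cbcbba  a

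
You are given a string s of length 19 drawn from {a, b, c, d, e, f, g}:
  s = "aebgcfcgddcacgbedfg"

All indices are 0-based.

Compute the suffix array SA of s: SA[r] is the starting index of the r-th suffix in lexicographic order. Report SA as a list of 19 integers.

sorted suffixes:
  #0 SA[0]=11  'acgbedfg'
  #1 SA[1]=0  'aebgcfcgddcacgbedfg'
  #2 SA[2]=14  'bedfg'
  #3 SA[3]=2  'bgcfcgddcacgbedfg'
  #4 SA[4]=10  'cacgbedfg'
  #5 SA[5]=4  'cfcgddcacgbedfg'
  #6 SA[6]=12  'cgbedfg'
  #7 SA[7]=6  'cgddcacgbedfg'
  #8 SA[8]=9  'dcacgbedfg'
  #9 SA[9]=8  'ddcacgbedfg'
  #10 SA[10]=16  'dfg'
  #11 SA[11]=1  'ebgcfcgddcacgbedfg'
  #12 SA[12]=15  'edfg'
  #13 SA[13]=5  'fcgddcacgbedfg'
  #14 SA[14]=17  'fg'
  #15 SA[15]=18  'g'
  #16 SA[16]=13  'gbedfg'
  #17 SA[17]=3  'gcfcgddcacgbedfg'
  #18 SA[18]=7  'gddcacgbedfg'

[11, 0, 14, 2, 10, 4, 12, 6, 9, 8, 16, 1, 15, 5, 17, 18, 13, 3, 7]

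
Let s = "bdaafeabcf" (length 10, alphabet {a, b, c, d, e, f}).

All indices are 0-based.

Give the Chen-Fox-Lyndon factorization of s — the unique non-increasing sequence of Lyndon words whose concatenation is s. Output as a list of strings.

emit factor 1: 'bd' (i=0, period=2)
emit factor 2: 'aafeabcf' (i=2, period=8)

["bd", "aafeabcf"]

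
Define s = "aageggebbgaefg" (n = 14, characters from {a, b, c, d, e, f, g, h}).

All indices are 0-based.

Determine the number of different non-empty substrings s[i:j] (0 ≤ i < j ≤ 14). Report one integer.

95

rank | idx | suffix
   0 |   0 | aageggebbgaefg
   1 |  10 | aefg
   2 |   1 | ageggebbgaefg
   3 |   7 | bbgaefg
   4 |   8 | bgaefg
   5 |   6 | ebbgaefg
   6 |  11 | efg
   7 |   3 | eggebbgaefg
   8 |  12 | fg
   9 |  13 | g
  10 |   9 | gaefg
  11 |   5 | gebbgaefg
  12 |   2 | geggebbgaefg
  13 |   4 | ggebbgaefg

SA = [0, 10, 1, 7, 8, 6, 11, 3, 12, 13, 9, 5, 2, 4]
[i] adj suffixes → lcp
  [1] 0/10 → 1 ('a')
  [2] 10/1 → 1 ('a')
  [3] 1/7 → 0 ('')
  [4] 7/8 → 1 ('b')
  [5] 8/6 → 0 ('')
  [6] 6/11 → 1 ('e')
  [7] 11/3 → 1 ('e')
  [8] 3/12 → 0 ('')
  [9] 12/13 → 0 ('')
  [10] 13/9 → 1 ('g')
  [11] 9/5 → 1 ('g')
  [12] 5/2 → 2 ('ge')
  [13] 2/4 → 1 ('g')

n(n+1)/2 = 14·15/2 = 105
Σ LCP = 0 + 1 + 1 + 0 + 1 + 0 + 1 + 1 + 0 + 0 + 1 + 1 + 2 + 1 = 10
distinct = 105 − 10 = 95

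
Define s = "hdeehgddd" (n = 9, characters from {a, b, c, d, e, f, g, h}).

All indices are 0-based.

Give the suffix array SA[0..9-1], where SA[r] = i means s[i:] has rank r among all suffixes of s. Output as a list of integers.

[8, 7, 6, 1, 2, 3, 5, 0, 4]

rank→(start, suffix):
  0 → (8, 'd')
  1 → (7, 'dd')
  2 → (6, 'ddd')
  3 → (1, 'deehgddd')
  4 → (2, 'eehgddd')
  5 → (3, 'ehgddd')
  6 → (5, 'gddd')
  7 → (0, 'hdeehgddd')
  8 → (4, 'hgddd')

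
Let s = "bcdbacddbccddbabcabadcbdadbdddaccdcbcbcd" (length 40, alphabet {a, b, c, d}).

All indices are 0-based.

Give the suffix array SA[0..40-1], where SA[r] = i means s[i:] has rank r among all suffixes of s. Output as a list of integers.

[17, 14, 30, 4, 24, 19, 13, 3, 18, 15, 35, 8, 37, 0, 22, 26, 16, 34, 36, 21, 31, 9, 38, 1, 32, 10, 5, 39, 29, 23, 12, 2, 7, 25, 33, 20, 28, 11, 6, 27]

sorted suffixes:
  #0 SA[0]=17  'abadcbdadbdddaccdcbcbcd'
  #1 SA[1]=14  'abcabadcbdadbdddaccdcbcbcd'
  #2 SA[2]=30  'accdcbcbcd'
  #3 SA[3]=4  'acddbccddbabcabadcbdadbdddaccdcbcbcd'
  #4 SA[4]=24  'adbdddaccdcbcbcd'
  #5 SA[5]=19  'adcbdadbdddaccdcbcbcd'
  #6 SA[6]=13  'babcabadcbdadbdddaccdcbcbcd'
  #7 SA[7]=3  'bacddbccddbabcabadcbdadbdddaccdcbcbcd'
  #8 SA[8]=18  'badcbdadbdddaccdcbcbcd'
  #9 SA[9]=15  'bcabadcbdadbdddaccdcbcbcd'
  #10 SA[10]=35  'bcbcd'
  #11 SA[11]=8  'bccddbabcabadcbdadbdddaccdcbcbcd'
  #12 SA[12]=37  'bcd'
  #13 SA[13]=0  'bcdbacddbccddbabcabadcbdadbdddaccdcbcbcd'
  #14 SA[14]=22  'bdadbdddaccdcbcbcd'
  #15 SA[15]=26  'bdddaccdcbcbcd'
  #16 SA[16]=16  'cabadcbdadbdddaccdcbcbcd'
  #17 SA[17]=34  'cbcbcd'
  #18 SA[18]=36  'cbcd'
  #19 SA[19]=21  'cbdadbdddaccdcbcbcd'
  #20 SA[20]=31  'ccdcbcbcd'
  #21 SA[21]=9  'ccddbabcabadcbdadbdddaccdcbcbcd'
  #22 SA[22]=38  'cd'
  #23 SA[23]=1  'cdbacddbccddbabcabadcbdadbdddaccdcbcbcd'
  #24 SA[24]=32  'cdcbcbcd'
  #25 SA[25]=10  'cddbabcabadcbdadbdddaccdcbcbcd'
  #26 SA[26]=5  'cddbccddbabcabadcbdadbdddaccdcbcbcd'
  #27 SA[27]=39  'd'
  #28 SA[28]=29  'daccdcbcbcd'
  #29 SA[29]=23  'dadbdddaccdcbcbcd'
  #30 SA[30]=12  'dbabcabadcbdadbdddaccdcbcbcd'
  #31 SA[31]=2  'dbacddbccddbabcabadcbdadbdddaccdcbcbcd'
  #32 SA[32]=7  'dbccddbabcabadcbdadbdddaccdcbcbcd'
  #33 SA[33]=25  'dbdddaccdcbcbcd'
  #34 SA[34]=33  'dcbcbcd'
  #35 SA[35]=20  'dcbdadbdddaccdcbcbcd'
  #36 SA[36]=28  'ddaccdcbcbcd'
  #37 SA[37]=11  'ddbabcabadcbdadbdddaccdcbcbcd'
  #38 SA[38]=6  'ddbccddbabcabadcbdadbdddaccdcbcbcd'
  #39 SA[39]=27  'dddaccdcbcbcd'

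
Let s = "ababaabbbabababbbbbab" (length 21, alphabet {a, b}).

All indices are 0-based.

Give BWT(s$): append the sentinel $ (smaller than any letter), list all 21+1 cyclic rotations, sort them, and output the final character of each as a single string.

rank  rotation                last
    0  $ababaabbbabababbbbbab  b
    1  aabbbabababbbbbab$abab  b
    2  ab$ababaabbbabababbbbb  b
    3  abaabbbabababbbbbab$ab  b
    4  ababaabbbabababbbbbab$  $
    5  abababbbbbab$ababaabbb  b
    6  ababbbbbab$ababaabbbab  b
    7  abbbabababbbbbab$ababa  a
    8  abbbbbab$ababaabbbabab  b
    9  b$ababaabbbabababbbbba  a
   10  baabbbabababbbbbab$aba  a
   11  bab$ababaabbbabababbbb  b
   12  babaabbbabababbbbbab$a  a
   13  babababbbbbab$ababaabb  b
   14  bababbbbbab$ababaabbba  a
   15  babbbbbab$ababaabbbaba  a
   16  bbab$ababaabbbabababbb  b
   17  bbabababbbbbab$ababaab  b
   18  bbbab$ababaabbbabababb  b
   19  bbbabababbbbbab$ababaa  a
   20  bbbbab$ababaabbbababab  b
   21  bbbbbab$ababaabbbababa  a

bbbb$bbabaababaabbbaba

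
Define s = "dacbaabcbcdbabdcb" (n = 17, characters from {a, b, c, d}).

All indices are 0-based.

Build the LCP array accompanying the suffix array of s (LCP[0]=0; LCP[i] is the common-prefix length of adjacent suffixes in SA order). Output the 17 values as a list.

sorted suffixes:
  #0 SA[0]=4  'aabcbcdbabdcb'
  #1 SA[1]=5  'abcbcdbabdcb'
  #2 SA[2]=12  'abdcb'
  #3 SA[3]=1  'acbaabcbcdbabdcb'
  #4 SA[4]=16  'b'
  #5 SA[5]=3  'baabcbcdbabdcb'
  #6 SA[6]=11  'babdcb'
  #7 SA[7]=6  'bcbcdbabdcb'
  #8 SA[8]=8  'bcdbabdcb'
  #9 SA[9]=13  'bdcb'
  #10 SA[10]=15  'cb'
  #11 SA[11]=2  'cbaabcbcdbabdcb'
  #12 SA[12]=7  'cbcdbabdcb'
  #13 SA[13]=9  'cdbabdcb'
  #14 SA[14]=0  'dacbaabcbcdbabdcb'
  #15 SA[15]=10  'dbabdcb'
  #16 SA[16]=14  'dcb'

SA = [4, 5, 12, 1, 16, 3, 11, 6, 8, 13, 15, 2, 7, 9, 0, 10, 14]
[i] adj suffixes → lcp
  [1] 4/5 → 1 ('a')
  [2] 5/12 → 2 ('ab')
  [3] 12/1 → 1 ('a')
  [4] 1/16 → 0 ('')
  [5] 16/3 → 1 ('b')
  [6] 3/11 → 2 ('ba')
  [7] 11/6 → 1 ('b')
  [8] 6/8 → 2 ('bc')
  [9] 8/13 → 1 ('b')
  [10] 13/15 → 0 ('')
  [11] 15/2 → 2 ('cb')
  [12] 2/7 → 2 ('cb')
  [13] 7/9 → 1 ('c')
  [14] 9/0 → 0 ('')
  [15] 0/10 → 1 ('d')
  [16] 10/14 → 1 ('d')

[0, 1, 2, 1, 0, 1, 2, 1, 2, 1, 0, 2, 2, 1, 0, 1, 1]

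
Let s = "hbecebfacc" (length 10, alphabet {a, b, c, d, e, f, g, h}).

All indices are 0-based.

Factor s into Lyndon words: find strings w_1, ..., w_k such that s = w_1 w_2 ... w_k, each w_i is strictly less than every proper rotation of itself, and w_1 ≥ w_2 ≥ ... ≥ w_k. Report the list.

emit factor 1: 'h' (i=0, period=1)
emit factor 2: 'becebf' (i=1, period=6)
emit factor 3: 'acc' (i=7, period=3)

["h", "becebf", "acc"]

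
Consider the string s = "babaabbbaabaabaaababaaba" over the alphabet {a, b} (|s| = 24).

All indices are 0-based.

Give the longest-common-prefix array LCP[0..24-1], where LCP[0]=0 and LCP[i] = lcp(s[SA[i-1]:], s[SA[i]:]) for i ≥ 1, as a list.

rank | idx | suffix
   0 |  23 | a
   1 |  14 | aaababaaba
   2 |  20 | aaba
   3 |  11 | aabaaababaaba
   4 |   8 | aabaabaaababaaba
   5 |  15 | aababaaba
   6 |   3 | aabbbaabaabaaababaaba
   7 |  21 | aba
   8 |  12 | abaaababaaba
   9 |  18 | abaaba
  10 |   9 | abaabaaababaaba
  11 |   1 | abaabbbaabaabaaababaaba
  12 |  16 | ababaaba
  13 |   4 | abbbaabaabaaababaaba
  14 |  22 | ba
  15 |  13 | baaababaaba
  16 |  19 | baaba
  17 |  10 | baabaaababaaba
  18 |   7 | baabaabaaababaaba
  19 |   2 | baabbbaabaabaaababaaba
  20 |  17 | babaaba
  21 |   0 | babaabbbaabaabaaababaaba
  22 |   6 | bbaabaabaaababaaba
  23 |   5 | bbbaabaabaaababaaba

SA = [23, 14, 20, 11, 8, 15, 3, 21, 12, 18, 9, 1, 16, 4, 22, 13, 19, 10, 7, 2, 17, 0, 6, 5]
rank  pair      lcp
   1  s[23:],s[14:]  1  'a'
   2  s[14:],s[20:]  2  'aa'
   3  s[20:],s[11:]  4  'aaba'
   4  s[11:],s[8:]  5  'aabaa'
   5  s[8:],s[15:]  4  'aaba'
   6  s[15:],s[3:]  3  'aab'
   7  s[3:],s[21:]  1  'a'
   8  s[21:],s[12:]  3  'aba'
   9  s[12:],s[18:]  4  'abaa'
  10  s[18:],s[9:]  6  'abaaba'
  11  s[9:],s[1:]  5  'abaab'
  12  s[1:],s[16:]  3  'aba'
  13  s[16:],s[4:]  2  'ab'
  14  s[4:],s[22:]  0  ''
  15  s[22:],s[13:]  2  'ba'
  16  s[13:],s[19:]  3  'baa'
  17  s[19:],s[10:]  5  'baaba'
  18  s[10:],s[7:]  6  'baabaa'
  19  s[7:],s[2:]  4  'baab'
  20  s[2:],s[17:]  2  'ba'
  21  s[17:],s[0:]  6  'babaab'
  22  s[0:],s[6:]  1  'b'
  23  s[6:],s[5:]  2  'bb'

[0, 1, 2, 4, 5, 4, 3, 1, 3, 4, 6, 5, 3, 2, 0, 2, 3, 5, 6, 4, 2, 6, 1, 2]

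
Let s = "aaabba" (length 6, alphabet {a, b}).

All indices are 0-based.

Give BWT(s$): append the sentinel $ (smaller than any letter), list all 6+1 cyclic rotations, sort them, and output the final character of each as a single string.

ab$aaba

rank  rotation last
    0  $aaabba  a
    1  a$aaabb  b
    2  aaabba$  $
    3  aabba$a  a
    4  abba$aa  a
    5  ba$aaab  b
    6  bba$aaa  a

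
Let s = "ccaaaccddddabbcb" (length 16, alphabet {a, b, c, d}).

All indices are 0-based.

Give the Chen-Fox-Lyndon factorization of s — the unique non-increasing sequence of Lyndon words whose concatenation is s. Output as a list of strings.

["c", "c", "aaaccddddabbcb"]

emit factor 1: 'c' (i=0, period=1)
emit factor 2: 'c' (i=1, period=1)
emit factor 3: 'aaaccddddabbcb' (i=2, period=14)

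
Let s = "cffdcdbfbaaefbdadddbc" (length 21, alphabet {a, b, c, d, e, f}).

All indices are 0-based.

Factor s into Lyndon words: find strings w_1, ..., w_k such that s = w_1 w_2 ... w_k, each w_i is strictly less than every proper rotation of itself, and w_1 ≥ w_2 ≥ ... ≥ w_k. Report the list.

["cffd", "cd", "bf", "b", "aaefbdadddbc"]

emit factor 1: 'cffd' (i=0, period=4)
emit factor 2: 'cd' (i=4, period=2)
emit factor 3: 'bf' (i=6, period=2)
emit factor 4: 'b' (i=8, period=1)
emit factor 5: 'aaefbdadddbc' (i=9, period=12)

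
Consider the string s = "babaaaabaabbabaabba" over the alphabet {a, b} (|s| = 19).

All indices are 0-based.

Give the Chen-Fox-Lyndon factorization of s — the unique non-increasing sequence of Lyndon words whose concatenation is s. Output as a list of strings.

emit factor 1: 'b' (i=0, period=1)
emit factor 2: 'ab' (i=1, period=2)
emit factor 3: 'aaaabaabbabaabb' (i=3, period=15)
emit factor 4: 'a' (i=18, period=1)

["b", "ab", "aaaabaabbabaabb", "a"]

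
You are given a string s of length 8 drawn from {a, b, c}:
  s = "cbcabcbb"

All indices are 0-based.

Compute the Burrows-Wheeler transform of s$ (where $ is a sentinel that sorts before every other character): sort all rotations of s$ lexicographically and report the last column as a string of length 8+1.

bcbccabb$

rank  rotation   last
    0  $cbcabcbb  b
    1  abcbb$cbc  c
    2  b$cbcabcb  b
    3  bb$cbcabc  c
    4  bcabcbb$c  c
    5  bcbb$cbca  a
    6  cabcbb$cb  b
    7  cbb$cbcab  b
    8  cbcabcbb$  $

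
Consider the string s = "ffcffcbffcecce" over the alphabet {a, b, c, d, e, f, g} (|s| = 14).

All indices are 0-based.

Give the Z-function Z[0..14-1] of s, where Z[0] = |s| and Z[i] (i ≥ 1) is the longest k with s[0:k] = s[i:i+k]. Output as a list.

[14, 1, 0, 3, 1, 0, 0, 3, 1, 0, 0, 0, 0, 0]

Z[0]=14
i=1: fresh scan; Z[1]=1 scan→box=[1,2)
i=2: fresh scan; Z[2]=0
i=3: fresh scan; Z[3]=3 scan→box=[3,6)
i=4: min(r-i=2, Z[1]=1)=1; Z[4]=1
i=5: min(r-i=1, Z[2]=0)=0; Z[5]=0
i=6: fresh scan; Z[6]=0
i=7: fresh scan; Z[7]=3 scan→box=[7,10)
i=8: min(r-i=2, Z[1]=1)=1; Z[8]=1
i=9: min(r-i=1, Z[2]=0)=0; Z[9]=0
i=10: fresh scan; Z[10]=0
i=11: fresh scan; Z[11]=0
i=12: fresh scan; Z[12]=0
i=13: fresh scan; Z[13]=0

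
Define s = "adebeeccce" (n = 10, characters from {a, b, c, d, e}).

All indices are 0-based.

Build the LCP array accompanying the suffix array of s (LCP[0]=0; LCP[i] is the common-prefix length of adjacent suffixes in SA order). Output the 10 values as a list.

[0, 0, 0, 2, 1, 0, 0, 1, 1, 1]

rank→(start, suffix):
  0 → (0, 'adebeeccce')
  1 → (3, 'beeccce')
  2 → (6, 'ccce')
  3 → (7, 'cce')
  4 → (8, 'ce')
  5 → (1, 'debeeccce')
  6 → (9, 'e')
  7 → (2, 'ebeeccce')
  8 → (5, 'eccce')
  9 → (4, 'eeccce')

SA = [0, 3, 6, 7, 8, 1, 9, 2, 5, 4]
rank  pair      lcp
   1  s[0:],s[3:]  0  ''
   2  s[3:],s[6:]  0  ''
   3  s[6:],s[7:]  2  'cc'
   4  s[7:],s[8:]  1  'c'
   5  s[8:],s[1:]  0  ''
   6  s[1:],s[9:]  0  ''
   7  s[9:],s[2:]  1  'e'
   8  s[2:],s[5:]  1  'e'
   9  s[5:],s[4:]  1  'e'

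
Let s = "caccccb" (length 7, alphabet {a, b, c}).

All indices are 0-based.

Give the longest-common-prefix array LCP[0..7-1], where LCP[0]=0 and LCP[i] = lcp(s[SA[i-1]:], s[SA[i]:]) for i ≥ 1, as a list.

sorted suffixes:
  #0 SA[0]=1  'accccb'
  #1 SA[1]=6  'b'
  #2 SA[2]=0  'caccccb'
  #3 SA[3]=5  'cb'
  #4 SA[4]=4  'ccb'
  #5 SA[5]=3  'cccb'
  #6 SA[6]=2  'ccccb'

SA = [1, 6, 0, 5, 4, 3, 2]
[i] adj suffixes → lcp
  [1] 1/6 → 0 ('')
  [2] 6/0 → 0 ('')
  [3] 0/5 → 1 ('c')
  [4] 5/4 → 1 ('c')
  [5] 4/3 → 2 ('cc')
  [6] 3/2 → 3 ('ccc')

[0, 0, 0, 1, 1, 2, 3]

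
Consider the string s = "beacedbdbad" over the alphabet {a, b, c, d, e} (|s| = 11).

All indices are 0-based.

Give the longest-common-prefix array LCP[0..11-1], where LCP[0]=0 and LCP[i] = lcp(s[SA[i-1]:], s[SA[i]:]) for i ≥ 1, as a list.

sorted suffixes:
  #0 SA[0]=2  'acedbdbad'
  #1 SA[1]=9  'ad'
  #2 SA[2]=8  'bad'
  #3 SA[3]=6  'bdbad'
  #4 SA[4]=0  'beacedbdbad'
  #5 SA[5]=3  'cedbdbad'
  #6 SA[6]=10  'd'
  #7 SA[7]=7  'dbad'
  #8 SA[8]=5  'dbdbad'
  #9 SA[9]=1  'eacedbdbad'
  #10 SA[10]=4  'edbdbad'

SA = [2, 9, 8, 6, 0, 3, 10, 7, 5, 1, 4]
rank  pair      lcp
   1  s[2:],s[9:]  1  'a'
   2  s[9:],s[8:]  0  ''
   3  s[8:],s[6:]  1  'b'
   4  s[6:],s[0:]  1  'b'
   5  s[0:],s[3:]  0  ''
   6  s[3:],s[10:]  0  ''
   7  s[10:],s[7:]  1  'd'
   8  s[7:],s[5:]  2  'db'
   9  s[5:],s[1:]  0  ''
  10  s[1:],s[4:]  1  'e'

[0, 1, 0, 1, 1, 0, 0, 1, 2, 0, 1]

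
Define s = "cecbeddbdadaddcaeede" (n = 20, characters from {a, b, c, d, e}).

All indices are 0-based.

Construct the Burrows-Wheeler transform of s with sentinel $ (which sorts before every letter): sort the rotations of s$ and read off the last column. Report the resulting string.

eddcdcde$baddeaedcbea

rank  rotation               last
    0  $cecbeddbdadaddcaeede  e
    1  adaddcaeede$cecbeddbd  d
    2  addcaeede$cecbeddbdad  d
    3  aeede$cecbeddbdadaddc  c
    4  bdadaddcaeede$cecbedd  d
    5  beddbdadaddcaeede$cec  c
    6  caeede$cecbeddbdadadd  d
    7  cbeddbdadaddcaeede$ce  e
    8  cecbeddbdadaddcaeede$  $
    9  dadaddcaeede$cecbeddb  b
   10  daddcaeede$cecbeddbda  a
   11  dbdadaddcaeede$cecbed  d
   12  dcaeede$cecbeddbdadad  d
   13  ddbdadaddcaeede$cecbe  e
   14  ddcaeede$cecbeddbdada  a
   15  de$cecbeddbdadaddcaee  e
   16  e$cecbeddbdadaddcaeed  d
   17  ecbeddbdadaddcaeede$c  c
   18  eddbdadaddcaeede$cecb  b
   19  ede$cecbeddbdadaddcae  e
   20  eede$cecbeddbdadaddca  a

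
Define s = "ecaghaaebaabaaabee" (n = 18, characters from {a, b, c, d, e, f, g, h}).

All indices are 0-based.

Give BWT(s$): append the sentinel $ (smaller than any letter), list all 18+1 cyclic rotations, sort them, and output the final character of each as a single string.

rank  rotation             last
    0  $ecaghaaebaabaaabee  e
    1  aaabee$ecaghaaebaab  b
    2  aabaaabee$ecaghaaeb  b
    3  aabee$ecaghaaebaaba  a
    4  aaebaabaaabee$ecagh  h
    5  abaaabee$ecaghaaeba  a
    6  abee$ecaghaaebaabaa  a
    7  aebaabaaabee$ecagha  a
    8  aghaaebaabaaabee$ec  c
    9  baaabee$ecaghaaebaa  a
   10  baabaaabee$ecaghaae  e
   11  bee$ecaghaaebaabaaa  a
   12  caghaaebaabaaabee$e  e
   13  e$ecaghaaebaabaaabe  e
   14  ebaabaaabee$ecaghaa  a
   15  ecaghaaebaabaaabee$  $
   16  ee$ecaghaaebaabaaab  b
   17  ghaaebaabaaabee$eca  a
   18  haaebaabaaabee$ecag  g

ebbahaaacaeaeea$bag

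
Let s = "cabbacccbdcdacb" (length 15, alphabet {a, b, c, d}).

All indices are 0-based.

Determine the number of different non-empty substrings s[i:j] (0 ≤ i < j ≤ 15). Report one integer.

rank→(start, suffix):
  0 → (1, 'abbacccbdcdacb')
  1 → (12, 'acb')
  2 → (4, 'acccbdcdacb')
  3 → (14, 'b')
  4 → (3, 'bacccbdcdacb')
  5 → (2, 'bbacccbdcdacb')
  6 → (8, 'bdcdacb')
  7 → (0, 'cabbacccbdcdacb')
  8 → (13, 'cb')
  9 → (7, 'cbdcdacb')
  10 → (6, 'ccbdcdacb')
  11 → (5, 'cccbdcdacb')
  12 → (10, 'cdacb')
  13 → (11, 'dacb')
  14 → (9, 'dcdacb')

SA = [1, 12, 4, 14, 3, 2, 8, 0, 13, 7, 6, 5, 10, 11, 9]
rank  pair      lcp
   1  s[1:],s[12:]  1  'a'
   2  s[12:],s[4:]  2  'ac'
   3  s[4:],s[14:]  0  ''
   4  s[14:],s[3:]  1  'b'
   5  s[3:],s[2:]  1  'b'
   6  s[2:],s[8:]  1  'b'
   7  s[8:],s[0:]  0  ''
   8  s[0:],s[13:]  1  'c'
   9  s[13:],s[7:]  2  'cb'
  10  s[7:],s[6:]  1  'c'
  11  s[6:],s[5:]  2  'cc'
  12  s[5:],s[10:]  1  'c'
  13  s[10:],s[11:]  0  ''
  14  s[11:],s[9:]  1  'd'

n(n+1)/2 = 15·16/2 = 120
Σ LCP = 0 + 1 + 2 + 0 + 1 + 1 + 1 + 0 + 1 + 2 + 1 + 2 + 1 + 0 + 1 = 14
distinct = 120 − 14 = 106

106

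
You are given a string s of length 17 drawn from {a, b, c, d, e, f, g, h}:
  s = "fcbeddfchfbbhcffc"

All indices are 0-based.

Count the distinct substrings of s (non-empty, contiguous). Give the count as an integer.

140

sorted suffixes:
  #0 SA[0]=10  'bbhcffc'
  #1 SA[1]=2  'beddfchfbbhcffc'
  #2 SA[2]=11  'bhcffc'
  #3 SA[3]=16  'c'
  #4 SA[4]=1  'cbeddfchfbbhcffc'
  #5 SA[5]=13  'cffc'
  #6 SA[6]=7  'chfbbhcffc'
  #7 SA[7]=4  'ddfchfbbhcffc'
  #8 SA[8]=5  'dfchfbbhcffc'
  #9 SA[9]=3  'eddfchfbbhcffc'
  #10 SA[10]=9  'fbbhcffc'
  #11 SA[11]=15  'fc'
  #12 SA[12]=0  'fcbeddfchfbbhcffc'
  #13 SA[13]=6  'fchfbbhcffc'
  #14 SA[14]=14  'ffc'
  #15 SA[15]=12  'hcffc'
  #16 SA[16]=8  'hfbbhcffc'

SA = [10, 2, 11, 16, 1, 13, 7, 4, 5, 3, 9, 15, 0, 6, 14, 12, 8]
rank  pair      lcp
   1  s[10:],s[2:]  1  'b'
   2  s[2:],s[11:]  1  'b'
   3  s[11:],s[16:]  0  ''
   4  s[16:],s[1:]  1  'c'
   5  s[1:],s[13:]  1  'c'
   6  s[13:],s[7:]  1  'c'
   7  s[7:],s[4:]  0  ''
   8  s[4:],s[5:]  1  'd'
   9  s[5:],s[3:]  0  ''
  10  s[3:],s[9:]  0  ''
  11  s[9:],s[15:]  1  'f'
  12  s[15:],s[0:]  2  'fc'
  13  s[0:],s[6:]  2  'fc'
  14  s[6:],s[14:]  1  'f'
  15  s[14:],s[12:]  0  ''
  16  s[12:],s[8:]  1  'h'

n(n+1)/2 = 17·18/2 = 153
Σ LCP = 0 + 1 + 1 + 0 + 1 + 1 + 1 + 0 + 1 + 0 + 0 + 1 + 2 + 2 + 1 + 0 + 1 = 13
distinct = 153 − 13 = 140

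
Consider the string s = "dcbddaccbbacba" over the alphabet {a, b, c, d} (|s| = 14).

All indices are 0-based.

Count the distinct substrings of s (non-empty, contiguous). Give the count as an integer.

sorted suffixes:
  #0 SA[0]=13  'a'
  #1 SA[1]=10  'acba'
  #2 SA[2]=5  'accbbacba'
  #3 SA[3]=12  'ba'
  #4 SA[4]=9  'bacba'
  #5 SA[5]=8  'bbacba'
  #6 SA[6]=2  'bddaccbbacba'
  #7 SA[7]=11  'cba'
  #8 SA[8]=7  'cbbacba'
  #9 SA[9]=1  'cbddaccbbacba'
  #10 SA[10]=6  'ccbbacba'
  #11 SA[11]=4  'daccbbacba'
  #12 SA[12]=0  'dcbddaccbbacba'
  #13 SA[13]=3  'ddaccbbacba'

SA = [13, 10, 5, 12, 9, 8, 2, 11, 7, 1, 6, 4, 0, 3]
i: (SA[i-1],SA[i]) lcp shared
  1: (13,10) 1 'a'
  2: (10,5) 2 'ac'
  3: (5,12) 0 ''
  4: (12,9) 2 'ba'
  5: (9,8) 1 'b'
  6: (8,2) 1 'b'
  7: (2,11) 0 ''
  8: (11,7) 2 'cb'
  9: (7,1) 2 'cb'
  10: (1,6) 1 'c'
  11: (6,4) 0 ''
  12: (4,0) 1 'd'
  13: (0,3) 1 'd'

n(n+1)/2 = 14·15/2 = 105
Σ LCP = 0 + 1 + 2 + 0 + 2 + 1 + 1 + 0 + 2 + 2 + 1 + 0 + 1 + 1 = 14
distinct = 105 − 14 = 91

91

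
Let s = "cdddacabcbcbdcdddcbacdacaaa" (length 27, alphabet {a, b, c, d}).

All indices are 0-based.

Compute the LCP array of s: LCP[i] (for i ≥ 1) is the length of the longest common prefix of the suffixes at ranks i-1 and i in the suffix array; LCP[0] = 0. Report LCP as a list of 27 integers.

rank | idx | suffix
   0 |  26 | a
   1 |  25 | aa
   2 |  24 | aaa
   3 |   6 | abcbcbdcdddcbacdacaaa
   4 |  22 | acaaa
   5 |   4 | acabcbcbdcdddcbacdacaaa
   6 |  19 | acdacaaa
   7 |  18 | bacdacaaa
   8 |   7 | bcbcbdcdddcbacdacaaa
   9 |   9 | bcbdcdddcbacdacaaa
  10 |  11 | bdcdddcbacdacaaa
  11 |  23 | caaa
  12 |   5 | cabcbcbdcdddcbacdacaaa
  13 |  17 | cbacdacaaa
  14 |   8 | cbcbdcdddcbacdacaaa
  15 |  10 | cbdcdddcbacdacaaa
  16 |  20 | cdacaaa
  17 |   0 | cdddacabcbcbdcdddcbacdacaaa
  18 |  13 | cdddcbacdacaaa
  19 |  21 | dacaaa
  20 |   3 | dacabcbcbdcdddcbacdacaaa
  21 |  16 | dcbacdacaaa
  22 |  12 | dcdddcbacdacaaa
  23 |   2 | ddacabcbcbdcdddcbacdacaaa
  24 |  15 | ddcbacdacaaa
  25 |   1 | dddacabcbcbdcdddcbacdacaaa
  26 |  14 | dddcbacdacaaa

SA = [26, 25, 24, 6, 22, 4, 19, 18, 7, 9, 11, 23, 5, 17, 8, 10, 20, 0, 13, 21, 3, 16, 12, 2, 15, 1, 14]
rank  pair      lcp
   1  s[26:],s[25:]  1  'a'
   2  s[25:],s[24:]  2  'aa'
   3  s[24:],s[6:]  1  'a'
   4  s[6:],s[22:]  1  'a'
   5  s[22:],s[4:]  3  'aca'
   6  s[4:],s[19:]  2  'ac'
   7  s[19:],s[18:]  0  ''
   8  s[18:],s[7:]  1  'b'
   9  s[7:],s[9:]  3  'bcb'
  10  s[9:],s[11:]  1  'b'
  11  s[11:],s[23:]  0  ''
  12  s[23:],s[5:]  2  'ca'
  13  s[5:],s[17:]  1  'c'
  14  s[17:],s[8:]  2  'cb'
  15  s[8:],s[10:]  2  'cb'
  16  s[10:],s[20:]  1  'c'
  17  s[20:],s[0:]  2  'cd'
  18  s[0:],s[13:]  4  'cddd'
  19  s[13:],s[21:]  0  ''
  20  s[21:],s[3:]  4  'daca'
  21  s[3:],s[16:]  1  'd'
  22  s[16:],s[12:]  2  'dc'
  23  s[12:],s[2:]  1  'd'
  24  s[2:],s[15:]  2  'dd'
  25  s[15:],s[1:]  2  'dd'
  26  s[1:],s[14:]  3  'ddd'

[0, 1, 2, 1, 1, 3, 2, 0, 1, 3, 1, 0, 2, 1, 2, 2, 1, 2, 4, 0, 4, 1, 2, 1, 2, 2, 3]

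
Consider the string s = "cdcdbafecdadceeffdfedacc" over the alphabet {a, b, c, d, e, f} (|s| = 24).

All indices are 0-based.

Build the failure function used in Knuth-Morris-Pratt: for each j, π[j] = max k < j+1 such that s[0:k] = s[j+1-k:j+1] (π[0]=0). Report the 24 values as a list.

π[0] = 0
j=1 s[j]='d': π[1]=0 (border '')
j=2 s[j]='c': π[2]=1 (border 'c')
j=3 s[j]='d': π[3]=2 (border 'cd')
j=4 s[j]='b': k: 2→0; π[4]=0 (border '')
j=5 s[j]='a': π[5]=0 (border '')
j=6 s[j]='f': π[6]=0 (border '')
j=7 s[j]='e': π[7]=0 (border '')
j=8 s[j]='c': π[8]=1 (border 'c')
j=9 s[j]='d': π[9]=2 (border 'cd')
j=10 s[j]='a': k: 2→0; π[10]=0 (border '')
j=11 s[j]='d': π[11]=0 (border '')
j=12 s[j]='c': π[12]=1 (border 'c')
j=13 s[j]='e': k: 1→0; π[13]=0 (border '')
j=14 s[j]='e': π[14]=0 (border '')
j=15 s[j]='f': π[15]=0 (border '')
j=16 s[j]='f': π[16]=0 (border '')
j=17 s[j]='d': π[17]=0 (border '')
j=18 s[j]='f': π[18]=0 (border '')
j=19 s[j]='e': π[19]=0 (border '')
j=20 s[j]='d': π[20]=0 (border '')
j=21 s[j]='a': π[21]=0 (border '')
j=22 s[j]='c': π[22]=1 (border 'c')
j=23 s[j]='c': k: 1→0; π[23]=1 (border 'c')

[0, 0, 1, 2, 0, 0, 0, 0, 1, 2, 0, 0, 1, 0, 0, 0, 0, 0, 0, 0, 0, 0, 1, 1]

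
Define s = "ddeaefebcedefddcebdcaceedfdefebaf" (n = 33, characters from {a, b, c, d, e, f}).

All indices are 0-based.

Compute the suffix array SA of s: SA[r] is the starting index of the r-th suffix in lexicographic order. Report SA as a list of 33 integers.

sorted suffixes:
  #0 SA[0]=20  'aceedfdefebaf'
  #1 SA[1]=3  'aefebcedefddcebdcaceedfdefebaf'
  #2 SA[2]=31  'af'
  #3 SA[3]=30  'baf'
  #4 SA[4]=7  'bcedefddcebdcaceedfdefebaf'
  #5 SA[5]=17  'bdcaceedfdefebaf'
  #6 SA[6]=19  'caceedfdefebaf'
  #7 SA[7]=15  'cebdcaceedfdefebaf'
  #8 SA[8]=8  'cedefddcebdcaceedfdefebaf'
  #9 SA[9]=21  'ceedfdefebaf'
  #10 SA[10]=18  'dcaceedfdefebaf'
  #11 SA[11]=14  'dcebdcaceedfdefebaf'
  #12 SA[12]=13  'ddcebdcaceedfdefebaf'
  #13 SA[13]=0  'ddeaefebcedefddcebdcaceedfdefebaf'
  #14 SA[14]=1  'deaefebcedefddcebdcaceedfdefebaf'
  #15 SA[15]=10  'defddcebdcaceedfdefebaf'
  #16 SA[16]=26  'defebaf'
  #17 SA[17]=24  'dfdefebaf'
  #18 SA[18]=2  'eaefebcedefddcebdcaceedfdefebaf'
  #19 SA[19]=29  'ebaf'
  #20 SA[20]=6  'ebcedefddcebdcaceedfdefebaf'
  #21 SA[21]=16  'ebdcaceedfdefebaf'
  #22 SA[22]=9  'edefddcebdcaceedfdefebaf'
  #23 SA[23]=23  'edfdefebaf'
  #24 SA[24]=22  'eedfdefebaf'
  #25 SA[25]=11  'efddcebdcaceedfdefebaf'
  #26 SA[26]=27  'efebaf'
  #27 SA[27]=4  'efebcedefddcebdcaceedfdefebaf'
  #28 SA[28]=32  'f'
  #29 SA[29]=12  'fddcebdcaceedfdefebaf'
  #30 SA[30]=25  'fdefebaf'
  #31 SA[31]=28  'febaf'
  #32 SA[32]=5  'febcedefddcebdcaceedfdefebaf'

[20, 3, 31, 30, 7, 17, 19, 15, 8, 21, 18, 14, 13, 0, 1, 10, 26, 24, 2, 29, 6, 16, 9, 23, 22, 11, 27, 4, 32, 12, 25, 28, 5]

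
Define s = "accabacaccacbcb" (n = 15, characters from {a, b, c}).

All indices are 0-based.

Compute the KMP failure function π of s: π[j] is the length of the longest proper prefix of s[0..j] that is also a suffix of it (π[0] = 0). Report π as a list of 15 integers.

[0, 0, 0, 1, 0, 1, 2, 1, 2, 3, 4, 2, 0, 0, 0]

π[0] = 0
j=1 s[j]='c': π[1]=0 (border '')
j=2 s[j]='c': π[2]=0 (border '')
j=3 s[j]='a': π[3]=1 (border 'a')
j=4 s[j]='b': k: 1→0; π[4]=0 (border '')
j=5 s[j]='a': π[5]=1 (border 'a')
j=6 s[j]='c': π[6]=2 (border 'ac')
j=7 s[j]='a': k: 2→0; π[7]=1 (border 'a')
j=8 s[j]='c': π[8]=2 (border 'ac')
j=9 s[j]='c': π[9]=3 (border 'acc')
j=10 s[j]='a': π[10]=4 (border 'acca')
j=11 s[j]='c': k: 4→1; π[11]=2 (border 'ac')
j=12 s[j]='b': k: 2→0; π[12]=0 (border '')
j=13 s[j]='c': π[13]=0 (border '')
j=14 s[j]='b': π[14]=0 (border '')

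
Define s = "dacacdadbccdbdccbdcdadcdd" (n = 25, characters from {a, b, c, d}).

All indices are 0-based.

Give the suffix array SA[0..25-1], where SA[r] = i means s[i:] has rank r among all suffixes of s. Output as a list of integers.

rank→(start, suffix):
  0 → (1, 'acacdadbccdbdccbdcdadcdd')
  1 → (3, 'acdadbccdbdccbdcdadcdd')
  2 → (6, 'adbccdbdccbdcdadcdd')
  3 → (20, 'adcdd')
  4 → (8, 'bccdbdccbdcdadcdd')
  5 → (12, 'bdccbdcdadcdd')
  6 → (16, 'bdcdadcdd')
  7 → (2, 'cacdadbccdbdccbdcdadcdd')
  8 → (15, 'cbdcdadcdd')
  9 → (14, 'ccbdcdadcdd')
  10 → (9, 'ccdbdccbdcdadcdd')
  11 → (4, 'cdadbccdbdccbdcdadcdd')
  12 → (18, 'cdadcdd')
  13 → (10, 'cdbdccbdcdadcdd')
  14 → (22, 'cdd')
  15 → (24, 'd')
  16 → (0, 'dacacdadbccdbdccbdcdadcdd')
  17 → (5, 'dadbccdbdccbdcdadcdd')
  18 → (19, 'dadcdd')
  19 → (7, 'dbccdbdccbdcdadcdd')
  20 → (11, 'dbdccbdcdadcdd')
  21 → (13, 'dccbdcdadcdd')
  22 → (17, 'dcdadcdd')
  23 → (21, 'dcdd')
  24 → (23, 'dd')

[1, 3, 6, 20, 8, 12, 16, 2, 15, 14, 9, 4, 18, 10, 22, 24, 0, 5, 19, 7, 11, 13, 17, 21, 23]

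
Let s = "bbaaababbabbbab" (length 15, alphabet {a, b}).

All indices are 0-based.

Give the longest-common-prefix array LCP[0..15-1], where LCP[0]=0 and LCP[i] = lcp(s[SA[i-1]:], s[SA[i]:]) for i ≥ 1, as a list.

[0, 2, 1, 2, 2, 3, 0, 1, 2, 3, 4, 1, 3, 4, 2]

rank | idx | suffix
   0 |   2 | aaababbabbbab
   1 |   3 | aababbabbbab
   2 |  13 | ab
   3 |   4 | ababbabbbab
   4 |   6 | abbabbbab
   5 |   9 | abbbab
   6 |  14 | b
   7 |   1 | baaababbabbbab
   8 |  12 | bab
   9 |   5 | babbabbbab
  10 |   8 | babbbab
  11 |   0 | bbaaababbabbbab
  12 |  11 | bbab
  13 |   7 | bbabbbab
  14 |  10 | bbbab

SA = [2, 3, 13, 4, 6, 9, 14, 1, 12, 5, 8, 0, 11, 7, 10]
rank  pair      lcp
   1  s[2:],s[3:]  2  'aa'
   2  s[3:],s[13:]  1  'a'
   3  s[13:],s[4:]  2  'ab'
   4  s[4:],s[6:]  2  'ab'
   5  s[6:],s[9:]  3  'abb'
   6  s[9:],s[14:]  0  ''
   7  s[14:],s[1:]  1  'b'
   8  s[1:],s[12:]  2  'ba'
   9  s[12:],s[5:]  3  'bab'
  10  s[5:],s[8:]  4  'babb'
  11  s[8:],s[0:]  1  'b'
  12  s[0:],s[11:]  3  'bba'
  13  s[11:],s[7:]  4  'bbab'
  14  s[7:],s[10:]  2  'bb'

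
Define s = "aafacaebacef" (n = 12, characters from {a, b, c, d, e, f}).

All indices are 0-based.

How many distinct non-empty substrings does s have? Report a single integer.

rank | idx | suffix
   0 |   0 | aafacaebacef
   1 |   3 | acaebacef
   2 |   8 | acef
   3 |   5 | aebacef
   4 |   1 | afacaebacef
   5 |   7 | bacef
   6 |   4 | caebacef
   7 |   9 | cef
   8 |   6 | ebacef
   9 |  10 | ef
  10 |  11 | f
  11 |   2 | facaebacef

SA = [0, 3, 8, 5, 1, 7, 4, 9, 6, 10, 11, 2]
[i] adj suffixes → lcp
  [1] 0/3 → 1 ('a')
  [2] 3/8 → 2 ('ac')
  [3] 8/5 → 1 ('a')
  [4] 5/1 → 1 ('a')
  [5] 1/7 → 0 ('')
  [6] 7/4 → 0 ('')
  [7] 4/9 → 1 ('c')
  [8] 9/6 → 0 ('')
  [9] 6/10 → 1 ('e')
  [10] 10/11 → 0 ('')
  [11] 11/2 → 1 ('f')

n(n+1)/2 = 12·13/2 = 78
Σ LCP = 0 + 1 + 2 + 1 + 1 + 0 + 0 + 1 + 0 + 1 + 0 + 1 = 8
distinct = 78 − 8 = 70

70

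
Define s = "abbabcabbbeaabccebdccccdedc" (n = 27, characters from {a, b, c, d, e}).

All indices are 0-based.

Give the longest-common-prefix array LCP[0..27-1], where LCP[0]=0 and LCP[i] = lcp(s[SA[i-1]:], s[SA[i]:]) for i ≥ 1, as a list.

[0, 1, 3, 2, 3, 0, 1, 2, 2, 1, 2, 1, 1, 0, 1, 1, 3, 2, 2, 1, 1, 0, 2, 1, 0, 1, 1]

rank | idx | suffix
   0 |  11 | aabccebdccccdedc
   1 |   0 | abbabcabbbeaabccebdccccdedc
   2 |   6 | abbbeaabccebdccccdedc
   3 |   3 | abcabbbeaabccebdccccdedc
   4 |  12 | abccebdccccdedc
   5 |   2 | babcabbbeaabccebdccccdedc
   6 |   1 | bbabcabbbeaabccebdccccdedc
   7 |   7 | bbbeaabccebdccccdedc
   8 |   8 | bbeaabccebdccccdedc
   9 |   4 | bcabbbeaabccebdccccdedc
  10 |  13 | bccebdccccdedc
  11 |  17 | bdccccdedc
  12 |   9 | beaabccebdccccdedc
  13 |  26 | c
  14 |   5 | cabbbeaabccebdccccdedc
  15 |  19 | ccccdedc
  16 |  20 | cccdedc
  17 |  21 | ccdedc
  18 |  14 | ccebdccccdedc
  19 |  22 | cdedc
  20 |  15 | cebdccccdedc
  21 |  25 | dc
  22 |  18 | dccccdedc
  23 |  23 | dedc
  24 |  10 | eaabccebdccccdedc
  25 |  16 | ebdccccdedc
  26 |  24 | edc

SA = [11, 0, 6, 3, 12, 2, 1, 7, 8, 4, 13, 17, 9, 26, 5, 19, 20, 21, 14, 22, 15, 25, 18, 23, 10, 16, 24]
rank  pair      lcp
   1  s[11:],s[0:]  1  'a'
   2  s[0:],s[6:]  3  'abb'
   3  s[6:],s[3:]  2  'ab'
   4  s[3:],s[12:]  3  'abc'
   5  s[12:],s[2:]  0  ''
   6  s[2:],s[1:]  1  'b'
   7  s[1:],s[7:]  2  'bb'
   8  s[7:],s[8:]  2  'bb'
   9  s[8:],s[4:]  1  'b'
  10  s[4:],s[13:]  2  'bc'
  11  s[13:],s[17:]  1  'b'
  12  s[17:],s[9:]  1  'b'
  13  s[9:],s[26:]  0  ''
  14  s[26:],s[5:]  1  'c'
  15  s[5:],s[19:]  1  'c'
  16  s[19:],s[20:]  3  'ccc'
  17  s[20:],s[21:]  2  'cc'
  18  s[21:],s[14:]  2  'cc'
  19  s[14:],s[22:]  1  'c'
  20  s[22:],s[15:]  1  'c'
  21  s[15:],s[25:]  0  ''
  22  s[25:],s[18:]  2  'dc'
  23  s[18:],s[23:]  1  'd'
  24  s[23:],s[10:]  0  ''
  25  s[10:],s[16:]  1  'e'
  26  s[16:],s[24:]  1  'e'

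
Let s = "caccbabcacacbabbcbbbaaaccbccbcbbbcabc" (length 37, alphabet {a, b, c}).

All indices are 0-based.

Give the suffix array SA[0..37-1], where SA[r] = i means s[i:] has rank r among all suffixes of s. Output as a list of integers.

[20, 21, 13, 34, 5, 8, 10, 1, 22, 19, 12, 4, 18, 17, 30, 31, 14, 35, 32, 6, 15, 28, 25, 36, 33, 7, 9, 0, 11, 3, 16, 29, 27, 24, 2, 26, 23]

rank | idx | suffix
   0 |  20 | aaaccbccbcbbbcabc
   1 |  21 | aaccbccbcbbbcabc
   2 |  13 | abbcbbbaaaccbccbcbbbcabc
   3 |  34 | abc
   4 |   5 | abcacacbabbcbbbaaaccbccbcbbbcabc
   5 |   8 | acacbabbcbbbaaaccbccbcbbbcabc
   6 |  10 | acbabbcbbbaaaccbccbcbbbcabc
   7 |   1 | accbabcacacbabbcbbbaaaccbccbcbbbcabc
   8 |  22 | accbccbcbbbcabc
   9 |  19 | baaaccbccbcbbbcabc
  10 |  12 | babbcbbbaaaccbccbcbbbcabc
  11 |   4 | babcacacbabbcbbbaaaccbccbcbbbcabc
  12 |  18 | bbaaaccbccbcbbbcabc
  13 |  17 | bbbaaaccbccbcbbbcabc
  14 |  30 | bbbcabc
  15 |  31 | bbcabc
  16 |  14 | bbcbbbaaaccbccbcbbbcabc
  17 |  35 | bc
  18 |  32 | bcabc
  19 |   6 | bcacacbabbcbbbaaaccbccbcbbbcabc
  20 |  15 | bcbbbaaaccbccbcbbbcabc
  21 |  28 | bcbbbcabc
  22 |  25 | bccbcbbbcabc
  23 |  36 | c
  24 |  33 | cabc
  25 |   7 | cacacbabbcbbbaaaccbccbcbbbcabc
  26 |   9 | cacbabbcbbbaaaccbccbcbbbcabc
  27 |   0 | caccbabcacacbabbcbbbaaaccbccbcbbbcabc
  28 |  11 | cbabbcbbbaaaccbccbcbbbcabc
  29 |   3 | cbabcacacbabbcbbbaaaccbccbcbbbcabc
  30 |  16 | cbbbaaaccbccbcbbbcabc
  31 |  29 | cbbbcabc
  32 |  27 | cbcbbbcabc
  33 |  24 | cbccbcbbbcabc
  34 |   2 | ccbabcacacbabbcbbbaaaccbccbcbbbcabc
  35 |  26 | ccbcbbbcabc
  36 |  23 | ccbccbcbbbcabc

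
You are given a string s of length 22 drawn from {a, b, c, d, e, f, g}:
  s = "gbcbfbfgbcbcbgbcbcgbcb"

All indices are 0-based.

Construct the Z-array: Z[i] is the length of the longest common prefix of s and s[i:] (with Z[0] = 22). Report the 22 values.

[22, 0, 0, 0, 0, 0, 0, 4, 0, 0, 0, 0, 0, 4, 0, 0, 0, 0, 4, 0, 0, 0]

Z[0]=22
i=1: fresh scan; Z[1]=0
i=2: fresh scan; Z[2]=0
i=3: fresh scan; Z[3]=0
i=4: fresh scan; Z[4]=0
i=5: fresh scan; Z[5]=0
i=6: fresh scan; Z[6]=0
i=7: fresh scan; Z[7]=4 extend→box=[7,11)
i=8: min(r-i=3, Z[1]=0)=0; Z[8]=0
i=9: min(r-i=2, Z[2]=0)=0; Z[9]=0
i=10: min(r-i=1, Z[3]=0)=0; Z[10]=0
i=11: fresh scan; Z[11]=0
i=12: fresh scan; Z[12]=0
i=13: fresh scan; Z[13]=4 extend→box=[13,17)
i=14: min(r-i=3, Z[1]=0)=0; Z[14]=0
i=15: min(r-i=2, Z[2]=0)=0; Z[15]=0
i=16: min(r-i=1, Z[3]=0)=0; Z[16]=0
i=17: fresh scan; Z[17]=0
i=18: fresh scan; Z[18]=4 extend→box=[18,22)
i=19: min(r-i=3, Z[1]=0)=0; Z[19]=0
i=20: min(r-i=2, Z[2]=0)=0; Z[20]=0
i=21: min(r-i=1, Z[3]=0)=0; Z[21]=0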